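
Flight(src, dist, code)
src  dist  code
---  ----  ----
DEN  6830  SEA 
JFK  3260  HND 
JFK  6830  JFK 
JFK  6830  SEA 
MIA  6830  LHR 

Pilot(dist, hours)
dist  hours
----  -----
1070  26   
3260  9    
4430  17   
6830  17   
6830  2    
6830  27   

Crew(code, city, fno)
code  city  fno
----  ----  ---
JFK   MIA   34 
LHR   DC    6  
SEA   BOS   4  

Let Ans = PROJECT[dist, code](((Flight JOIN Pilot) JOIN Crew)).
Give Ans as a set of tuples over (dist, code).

Flight ⋈ Pilot (natural join on dist): {(DEN, 6830, SEA, 17), (DEN, 6830, SEA, 2), (DEN, 6830, SEA, 27), (JFK, 3260, HND, 9), (JFK, 6830, JFK, 17), (JFK, 6830, JFK, 2), (JFK, 6830, JFK, 27), (JFK, 6830, SEA, 17), (JFK, 6830, SEA, 2), (JFK, 6830, SEA, 27), (MIA, 6830, LHR, 17), (MIA, 6830, LHR, 2), (MIA, 6830, LHR, 27)}
(Flight JOIN Pilot) ⋈ Crew (natural join on code): {(DEN, 6830, SEA, 17, BOS, 4), (DEN, 6830, SEA, 2, BOS, 4), (DEN, 6830, SEA, 27, BOS, 4), (JFK, 6830, JFK, 17, MIA, 34), (JFK, 6830, JFK, 2, MIA, 34), (JFK, 6830, JFK, 27, MIA, 34), (JFK, 6830, SEA, 17, BOS, 4), (JFK, 6830, SEA, 2, BOS, 4), (JFK, 6830, SEA, 27, BOS, 4), (MIA, 6830, LHR, 17, DC, 6), (MIA, 6830, LHR, 2, DC, 6), (MIA, 6830, LHR, 27, DC, 6)}
Keep only column(s) dist, code (9 duplicate(s) eliminated): {(6830, JFK), (6830, LHR), (6830, SEA)}

{(6830, JFK), (6830, LHR), (6830, SEA)}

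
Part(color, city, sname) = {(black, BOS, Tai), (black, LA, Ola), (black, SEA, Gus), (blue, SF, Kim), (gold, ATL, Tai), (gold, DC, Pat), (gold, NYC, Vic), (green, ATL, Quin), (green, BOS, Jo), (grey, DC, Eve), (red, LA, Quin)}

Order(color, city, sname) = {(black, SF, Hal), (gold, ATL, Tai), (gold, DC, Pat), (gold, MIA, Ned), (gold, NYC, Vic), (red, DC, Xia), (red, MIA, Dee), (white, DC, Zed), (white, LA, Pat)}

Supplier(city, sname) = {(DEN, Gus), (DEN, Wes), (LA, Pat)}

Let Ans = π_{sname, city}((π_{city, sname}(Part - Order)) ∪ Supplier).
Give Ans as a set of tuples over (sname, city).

Set difference of the two operands is {(black, BOS, Tai), (black, LA, Ola), (black, SEA, Gus), (blue, SF, Kim), (green, ATL, Quin), (green, BOS, Jo), (grey, DC, Eve), (red, LA, Quin)}.
Keep only column(s) city, sname: {(ATL, Quin), (BOS, Jo), (BOS, Tai), (DC, Eve), (LA, Ola), (LA, Quin), (SEA, Gus), (SF, Kim)}
Set union of the two operands is {(ATL, Quin), (BOS, Jo), (BOS, Tai), (DC, Eve), (DEN, Gus), (DEN, Wes), (LA, Ola), (LA, Pat), (LA, Quin), (SEA, Gus), (SF, Kim)}.
Keep only column(s) sname, city: {(Eve, DC), (Gus, DEN), (Gus, SEA), (Jo, BOS), (Kim, SF), (Ola, LA), (Pat, LA), (Quin, ATL), (Quin, LA), (Tai, BOS), (Wes, DEN)}

{(Eve, DC), (Gus, DEN), (Gus, SEA), (Jo, BOS), (Kim, SF), (Ola, LA), (Pat, LA), (Quin, ATL), (Quin, LA), (Tai, BOS), (Wes, DEN)}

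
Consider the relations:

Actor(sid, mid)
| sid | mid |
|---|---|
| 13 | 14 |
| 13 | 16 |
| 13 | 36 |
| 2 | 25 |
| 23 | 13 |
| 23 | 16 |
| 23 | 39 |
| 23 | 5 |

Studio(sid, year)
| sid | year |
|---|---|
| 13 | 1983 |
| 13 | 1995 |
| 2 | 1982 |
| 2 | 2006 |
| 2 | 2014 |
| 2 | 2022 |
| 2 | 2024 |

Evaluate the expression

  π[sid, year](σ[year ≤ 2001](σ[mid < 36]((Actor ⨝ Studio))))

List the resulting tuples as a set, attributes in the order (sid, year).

Natural join on sid: {(13, 14, 1983), (13, 14, 1995), (13, 16, 1983), (13, 16, 1995), (13, 36, 1983), (13, 36, 1995), (2, 25, 1982), (2, 25, 2006), (2, 25, 2014), (2, 25, 2022), (2, 25, 2024)}
Filtering on mid < 36 leaves {(13, 14, 1983), (13, 14, 1995), (13, 16, 1983), (13, 16, 1995), (2, 25, 1982), (2, 25, 2006), (2, 25, 2014), (2, 25, 2022), (2, 25, 2024)}.
Filtering on year ≤ 2001 leaves {(13, 14, 1983), (13, 14, 1995), (13, 16, 1983), (13, 16, 1995), (2, 25, 1982)}.
Projecting to sid, year (2 duplicate(s) eliminated): {(13, 1983), (13, 1995), (2, 1982)}

{(13, 1983), (13, 1995), (2, 1982)}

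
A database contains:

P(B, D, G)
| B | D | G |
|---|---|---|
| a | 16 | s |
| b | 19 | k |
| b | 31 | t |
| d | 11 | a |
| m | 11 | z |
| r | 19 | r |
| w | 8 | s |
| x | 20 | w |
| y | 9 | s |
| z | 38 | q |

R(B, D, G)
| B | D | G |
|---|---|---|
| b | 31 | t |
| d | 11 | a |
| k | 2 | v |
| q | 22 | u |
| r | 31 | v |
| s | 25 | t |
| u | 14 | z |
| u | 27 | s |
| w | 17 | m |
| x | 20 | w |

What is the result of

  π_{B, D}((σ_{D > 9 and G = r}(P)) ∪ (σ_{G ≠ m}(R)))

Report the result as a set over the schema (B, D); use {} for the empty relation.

Apply σ_{D > 9 and G = r}; surviving tuples: {(r, 19, r)}
Apply σ_{G ≠ m}; surviving tuples: {(b, 31, t), (d, 11, a), (k, 2, v), (q, 22, u), (r, 31, v), (s, 25, t), (u, 14, z), (u, 27, s), (x, 20, w)}
Set union of the two operands is {(b, 31, t), (d, 11, a), (k, 2, v), (q, 22, u), (r, 19, r), (r, 31, v), (s, 25, t), (u, 14, z), (u, 27, s), (x, 20, w)}.
Projecting to B, D: {(b, 31), (d, 11), (k, 2), (q, 22), (r, 19), (r, 31), (s, 25), (u, 14), (u, 27), (x, 20)}

{(b, 31), (d, 11), (k, 2), (q, 22), (r, 19), (r, 31), (s, 25), (u, 14), (u, 27), (x, 20)}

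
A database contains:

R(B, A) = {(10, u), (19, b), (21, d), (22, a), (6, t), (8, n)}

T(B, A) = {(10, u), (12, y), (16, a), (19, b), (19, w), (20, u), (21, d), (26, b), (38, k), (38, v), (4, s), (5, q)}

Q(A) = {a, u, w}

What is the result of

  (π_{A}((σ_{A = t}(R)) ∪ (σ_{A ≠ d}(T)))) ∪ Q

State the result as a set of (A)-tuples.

{a, b, k, q, s, t, u, v, w, y}

Selection A = t: {(6, t)}
Selection A ≠ d: {(10, u), (12, y), (16, a), (19, b), (19, w), (20, u), (26, b), (38, k), (38, v), (4, s), (5, q)}
Union: {(6, t)} with {(10, u), (12, y), (16, a), (19, b), (19, w), (20, u), (26, b), (38, k), (38, v), (4, s), (5, q)} → {(10, u), (12, y), (16, a), (19, b), (19, w), (20, u), (26, b), (38, k), (38, v), (4, s), (5, q), (6, t)}
π[A]: project onto (A) (2 duplicate(s) eliminated) → {a, b, k, q, s, t, u, v, w, y}
Union: {a, b, k, q, s, t, u, v, w, y} with {a, u, w} → {a, b, k, q, s, t, u, v, w, y}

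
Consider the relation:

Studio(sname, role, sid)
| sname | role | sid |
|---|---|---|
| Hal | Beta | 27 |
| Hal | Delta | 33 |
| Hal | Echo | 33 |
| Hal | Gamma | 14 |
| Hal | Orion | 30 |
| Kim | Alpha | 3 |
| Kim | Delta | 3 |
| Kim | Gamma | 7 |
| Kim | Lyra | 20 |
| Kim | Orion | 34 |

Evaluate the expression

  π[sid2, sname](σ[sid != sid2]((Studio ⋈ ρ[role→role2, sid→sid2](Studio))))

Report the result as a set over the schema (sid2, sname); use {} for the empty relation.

{(14, Hal), (20, Kim), (27, Hal), (3, Kim), (30, Hal), (33, Hal), (34, Kim), (7, Kim)}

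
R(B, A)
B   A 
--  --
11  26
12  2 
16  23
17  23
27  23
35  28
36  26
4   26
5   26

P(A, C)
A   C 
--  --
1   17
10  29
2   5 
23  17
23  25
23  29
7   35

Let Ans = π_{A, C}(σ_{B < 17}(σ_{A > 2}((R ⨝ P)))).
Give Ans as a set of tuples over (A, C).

{(23, 17), (23, 25), (23, 29)}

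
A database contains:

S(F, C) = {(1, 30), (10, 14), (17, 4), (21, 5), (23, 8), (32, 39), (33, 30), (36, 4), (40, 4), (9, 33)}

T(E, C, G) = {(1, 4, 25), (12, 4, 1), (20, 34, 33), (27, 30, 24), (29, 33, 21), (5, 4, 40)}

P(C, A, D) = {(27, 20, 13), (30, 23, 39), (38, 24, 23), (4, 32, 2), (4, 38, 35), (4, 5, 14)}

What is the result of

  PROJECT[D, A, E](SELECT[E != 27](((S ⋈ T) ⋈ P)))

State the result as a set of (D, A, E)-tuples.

{(14, 5, 1), (14, 5, 12), (14, 5, 5), (2, 32, 1), (2, 32, 12), (2, 32, 5), (35, 38, 1), (35, 38, 12), (35, 38, 5)}

Natural join on C: {(1, 30, 27, 24), (17, 4, 1, 25), (17, 4, 12, 1), (17, 4, 5, 40), (33, 30, 27, 24), (36, 4, 1, 25), (36, 4, 12, 1), (36, 4, 5, 40), (40, 4, 1, 25), (40, 4, 12, 1), (40, 4, 5, 40), (9, 33, 29, 21)}
Natural join on C: {(1, 30, 27, 24, 23, 39), (17, 4, 1, 25, 32, 2), (17, 4, 1, 25, 38, 35), (17, 4, 1, 25, 5, 14), (17, 4, 12, 1, 32, 2), (17, 4, 12, 1, 38, 35), (17, 4, 12, 1, 5, 14), (17, 4, 5, 40, 32, 2), (17, 4, 5, 40, 38, 35), (17, 4, 5, 40, 5, 14), (33, 30, 27, 24, 23, 39), (36, 4, 1, 25, 32, 2), (36, 4, 1, 25, 38, 35), (36, 4, 1, 25, 5, 14), (36, 4, 12, 1, 32, 2), (36, 4, 12, 1, 38, 35), (36, 4, 12, 1, 5, 14), (36, 4, 5, 40, 32, 2), (36, 4, 5, 40, 38, 35), (36, 4, 5, 40, 5, 14), (40, 4, 1, 25, 32, 2), (40, 4, 1, 25, 38, 35), (40, 4, 1, 25, 5, 14), (40, 4, 12, 1, 32, 2), (40, 4, 12, 1, 38, 35), (40, 4, 12, 1, 5, 14), (40, 4, 5, 40, 32, 2), (40, 4, 5, 40, 38, 35), (40, 4, 5, 40, 5, 14)}
Apply σ_{E != 27}; surviving tuples: {(17, 4, 1, 25, 32, 2), (17, 4, 1, 25, 38, 35), (17, 4, 1, 25, 5, 14), (17, 4, 12, 1, 32, 2), (17, 4, 12, 1, 38, 35), (17, 4, 12, 1, 5, 14), (17, 4, 5, 40, 32, 2), (17, 4, 5, 40, 38, 35), (17, 4, 5, 40, 5, 14), (36, 4, 1, 25, 32, 2), (36, 4, 1, 25, 38, 35), (36, 4, 1, 25, 5, 14), (36, 4, 12, 1, 32, 2), (36, 4, 12, 1, 38, 35), (36, 4, 12, 1, 5, 14), (36, 4, 5, 40, 32, 2), (36, 4, 5, 40, 38, 35), (36, 4, 5, 40, 5, 14), (40, 4, 1, 25, 32, 2), (40, 4, 1, 25, 38, 35), (40, 4, 1, 25, 5, 14), (40, 4, 12, 1, 32, 2), (40, 4, 12, 1, 38, 35), (40, 4, 12, 1, 5, 14), (40, 4, 5, 40, 32, 2), (40, 4, 5, 40, 38, 35), (40, 4, 5, 40, 5, 14)}
Keep only column(s) D, A, E (18 duplicate(s) eliminated): {(14, 5, 1), (14, 5, 12), (14, 5, 5), (2, 32, 1), (2, 32, 12), (2, 32, 5), (35, 38, 1), (35, 38, 12), (35, 38, 5)}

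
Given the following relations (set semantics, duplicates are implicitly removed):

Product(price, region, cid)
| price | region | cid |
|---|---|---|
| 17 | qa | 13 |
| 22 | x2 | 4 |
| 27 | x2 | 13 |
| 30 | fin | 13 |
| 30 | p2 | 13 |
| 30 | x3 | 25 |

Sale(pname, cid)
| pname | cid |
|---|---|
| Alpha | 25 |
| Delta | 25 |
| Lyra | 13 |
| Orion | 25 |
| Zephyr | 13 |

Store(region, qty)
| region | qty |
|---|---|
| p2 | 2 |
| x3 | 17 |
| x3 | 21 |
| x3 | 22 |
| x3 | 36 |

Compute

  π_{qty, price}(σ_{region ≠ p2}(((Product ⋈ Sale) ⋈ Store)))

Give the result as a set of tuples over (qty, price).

{(17, 30), (21, 30), (22, 30), (36, 30)}

Joining Product and Sale on cid yields {(17, qa, 13, Lyra), (17, qa, 13, Zephyr), (27, x2, 13, Lyra), (27, x2, 13, Zephyr), (30, fin, 13, Lyra), (30, fin, 13, Zephyr), (30, p2, 13, Lyra), (30, p2, 13, Zephyr), (30, x3, 25, Alpha), (30, x3, 25, Delta), (30, x3, 25, Orion)}.
Joining (Product ⋈ Sale) and Store on region yields {(30, p2, 13, Lyra, 2), (30, p2, 13, Zephyr, 2), (30, x3, 25, Alpha, 17), (30, x3, 25, Alpha, 21), (30, x3, 25, Alpha, 22), (30, x3, 25, Alpha, 36), (30, x3, 25, Delta, 17), (30, x3, 25, Delta, 21), (30, x3, 25, Delta, 22), (30, x3, 25, Delta, 36), (30, x3, 25, Orion, 17), (30, x3, 25, Orion, 21), (30, x3, 25, Orion, 22), (30, x3, 25, Orion, 36)}.
σ[region ≠ p2]: keep tuples satisfying region ≠ p2 → {(30, x3, 25, Alpha, 17), (30, x3, 25, Alpha, 21), (30, x3, 25, Alpha, 22), (30, x3, 25, Alpha, 36), (30, x3, 25, Delta, 17), (30, x3, 25, Delta, 21), (30, x3, 25, Delta, 22), (30, x3, 25, Delta, 36), (30, x3, 25, Orion, 17), (30, x3, 25, Orion, 21), (30, x3, 25, Orion, 22), (30, x3, 25, Orion, 36)}
Projecting to qty, price (8 duplicate(s) eliminated): {(17, 30), (21, 30), (22, 30), (36, 30)}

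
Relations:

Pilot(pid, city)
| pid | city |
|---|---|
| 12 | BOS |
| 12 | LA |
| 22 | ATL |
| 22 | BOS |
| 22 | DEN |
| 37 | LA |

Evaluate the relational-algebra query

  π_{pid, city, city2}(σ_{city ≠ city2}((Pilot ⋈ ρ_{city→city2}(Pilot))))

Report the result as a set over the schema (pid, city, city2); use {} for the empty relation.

{(12, BOS, LA), (12, LA, BOS), (22, ATL, BOS), (22, ATL, DEN), (22, BOS, ATL), (22, BOS, DEN), (22, DEN, ATL), (22, DEN, BOS)}

ρ[city→city2]: schema becomes (pid, city2); tuples unchanged.
Natural join on pid: {(12, BOS, BOS), (12, BOS, LA), (12, LA, BOS), (12, LA, LA), (22, ATL, ATL), (22, ATL, BOS), (22, ATL, DEN), (22, BOS, ATL), (22, BOS, BOS), (22, BOS, DEN), (22, DEN, ATL), (22, DEN, BOS), (22, DEN, DEN), (37, LA, LA)}
Filtering on city ≠ city2 leaves {(12, BOS, LA), (12, LA, BOS), (22, ATL, BOS), (22, ATL, DEN), (22, BOS, ATL), (22, BOS, DEN), (22, DEN, ATL), (22, DEN, BOS)}.
Keep only column(s) pid, city, city2: {(12, BOS, LA), (12, LA, BOS), (22, ATL, BOS), (22, ATL, DEN), (22, BOS, ATL), (22, BOS, DEN), (22, DEN, ATL), (22, DEN, BOS)}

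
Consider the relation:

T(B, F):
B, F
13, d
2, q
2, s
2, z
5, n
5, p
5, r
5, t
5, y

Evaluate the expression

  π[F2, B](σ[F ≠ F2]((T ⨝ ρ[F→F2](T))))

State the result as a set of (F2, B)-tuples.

ρ[F→F2]: schema becomes (B, F2); tuples unchanged.
Joining T and ρ[F→F2](T) on B yields {(13, d, d), (2, q, q), (2, q, s), (2, q, z), (2, s, q), (2, s, s), (2, s, z), (2, z, q), (2, z, s), (2, z, z), (5, n, n), (5, n, p), (5, n, r), (5, n, t), (5, n, y), (5, p, n), (5, p, p), (5, p, r), (5, p, t), (5, p, y), (5, r, n), (5, r, p), (5, r, r), (5, r, t), (5, r, y), (5, t, n), (5, t, p), (5, t, r), (5, t, t), (5, t, y), (5, y, n), (5, y, p), (5, y, r), (5, y, t), (5, y, y)}.
Filtering on F ≠ F2 leaves {(2, q, s), (2, q, z), (2, s, q), (2, s, z), (2, z, q), (2, z, s), (5, n, p), (5, n, r), (5, n, t), (5, n, y), (5, p, n), (5, p, r), (5, p, t), (5, p, y), (5, r, n), (5, r, p), (5, r, t), (5, r, y), (5, t, n), (5, t, p), (5, t, r), (5, t, y), (5, y, n), (5, y, p), (5, y, r), (5, y, t)}.
Keep only column(s) F2, B (18 duplicate(s) eliminated): {(n, 5), (p, 5), (q, 2), (r, 5), (s, 2), (t, 5), (y, 5), (z, 2)}

{(n, 5), (p, 5), (q, 2), (r, 5), (s, 2), (t, 5), (y, 5), (z, 2)}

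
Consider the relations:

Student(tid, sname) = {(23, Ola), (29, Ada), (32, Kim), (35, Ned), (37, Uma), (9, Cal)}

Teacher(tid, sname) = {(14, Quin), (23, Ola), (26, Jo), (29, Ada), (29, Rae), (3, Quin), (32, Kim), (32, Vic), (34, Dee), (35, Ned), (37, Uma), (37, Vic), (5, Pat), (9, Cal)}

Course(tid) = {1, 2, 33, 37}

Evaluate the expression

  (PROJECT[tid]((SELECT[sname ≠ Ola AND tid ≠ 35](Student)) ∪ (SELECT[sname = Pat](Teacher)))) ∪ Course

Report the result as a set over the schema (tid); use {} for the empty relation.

{1, 2, 29, 32, 33, 37, 5, 9}

Filtering on sname ≠ Ola AND tid ≠ 35 leaves {(29, Ada), (32, Kim), (37, Uma), (9, Cal)}.
Filtering on sname = Pat leaves {(5, Pat)}.
Taking the union: {(29, Ada), (32, Kim), (37, Uma), (5, Pat), (9, Cal)}
π_{tid} gives {29, 32, 37, 5, 9}.
Taking the union: {1, 2, 29, 32, 33, 37, 5, 9}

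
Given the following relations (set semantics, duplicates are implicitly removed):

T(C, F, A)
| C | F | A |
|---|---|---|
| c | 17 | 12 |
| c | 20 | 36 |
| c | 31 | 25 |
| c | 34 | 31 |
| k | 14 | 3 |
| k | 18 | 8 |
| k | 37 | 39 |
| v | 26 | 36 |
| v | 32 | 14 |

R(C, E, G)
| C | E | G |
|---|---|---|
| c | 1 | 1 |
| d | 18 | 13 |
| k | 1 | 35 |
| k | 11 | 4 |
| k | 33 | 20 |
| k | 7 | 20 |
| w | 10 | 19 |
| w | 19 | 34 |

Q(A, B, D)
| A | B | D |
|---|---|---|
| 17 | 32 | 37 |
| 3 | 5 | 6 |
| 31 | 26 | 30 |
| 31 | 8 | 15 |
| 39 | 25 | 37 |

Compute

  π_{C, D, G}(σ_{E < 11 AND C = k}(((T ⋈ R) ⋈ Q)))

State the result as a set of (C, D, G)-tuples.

{(k, 37, 20), (k, 37, 35), (k, 6, 20), (k, 6, 35)}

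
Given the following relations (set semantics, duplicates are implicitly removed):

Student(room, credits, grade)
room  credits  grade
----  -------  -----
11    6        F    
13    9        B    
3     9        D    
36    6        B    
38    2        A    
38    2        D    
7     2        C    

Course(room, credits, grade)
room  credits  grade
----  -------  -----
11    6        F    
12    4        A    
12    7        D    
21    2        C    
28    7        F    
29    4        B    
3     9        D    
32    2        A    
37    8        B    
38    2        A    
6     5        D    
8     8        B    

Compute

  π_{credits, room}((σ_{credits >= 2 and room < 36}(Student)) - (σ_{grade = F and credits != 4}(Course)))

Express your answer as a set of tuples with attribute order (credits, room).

{(2, 7), (9, 13), (9, 3)}

σ[credits >= 2 and room < 36]: keep tuples satisfying credits >= 2 and room < 36 → {(11, 6, F), (13, 9, B), (3, 9, D), (7, 2, C)}
σ[grade = F and credits != 4]: keep tuples satisfying grade = F and credits != 4 → {(11, 6, F), (28, 7, F)}
Set difference of the two operands is {(13, 9, B), (3, 9, D), (7, 2, C)}.
Keep only column(s) credits, room: {(2, 7), (9, 13), (9, 3)}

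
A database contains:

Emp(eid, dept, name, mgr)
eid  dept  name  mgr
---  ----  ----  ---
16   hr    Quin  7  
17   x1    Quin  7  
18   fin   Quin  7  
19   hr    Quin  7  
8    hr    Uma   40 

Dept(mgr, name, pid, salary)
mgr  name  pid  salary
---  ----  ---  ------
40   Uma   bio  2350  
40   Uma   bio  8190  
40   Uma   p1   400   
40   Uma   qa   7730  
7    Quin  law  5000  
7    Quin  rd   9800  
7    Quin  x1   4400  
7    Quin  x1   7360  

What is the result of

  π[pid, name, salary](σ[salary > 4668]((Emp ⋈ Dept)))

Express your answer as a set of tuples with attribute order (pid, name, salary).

Joining Emp and Dept on name, mgr yields {(16, hr, Quin, 7, law, 5000), (16, hr, Quin, 7, rd, 9800), (16, hr, Quin, 7, x1, 4400), (16, hr, Quin, 7, x1, 7360), (17, x1, Quin, 7, law, 5000), (17, x1, Quin, 7, rd, 9800), (17, x1, Quin, 7, x1, 4400), (17, x1, Quin, 7, x1, 7360), (18, fin, Quin, 7, law, 5000), (18, fin, Quin, 7, rd, 9800), (18, fin, Quin, 7, x1, 4400), (18, fin, Quin, 7, x1, 7360), (19, hr, Quin, 7, law, 5000), (19, hr, Quin, 7, rd, 9800), (19, hr, Quin, 7, x1, 4400), (19, hr, Quin, 7, x1, 7360), (8, hr, Uma, 40, bio, 2350), (8, hr, Uma, 40, bio, 8190), (8, hr, Uma, 40, p1, 400), (8, hr, Uma, 40, qa, 7730)}.
Apply σ_{salary > 4668}; surviving tuples: {(16, hr, Quin, 7, law, 5000), (16, hr, Quin, 7, rd, 9800), (16, hr, Quin, 7, x1, 7360), (17, x1, Quin, 7, law, 5000), (17, x1, Quin, 7, rd, 9800), (17, x1, Quin, 7, x1, 7360), (18, fin, Quin, 7, law, 5000), (18, fin, Quin, 7, rd, 9800), (18, fin, Quin, 7, x1, 7360), (19, hr, Quin, 7, law, 5000), (19, hr, Quin, 7, rd, 9800), (19, hr, Quin, 7, x1, 7360), (8, hr, Uma, 40, bio, 8190), (8, hr, Uma, 40, qa, 7730)}
π_{pid, name, salary} gives {(bio, Uma, 8190), (law, Quin, 5000), (qa, Uma, 7730), (rd, Quin, 9800), (x1, Quin, 7360)} (9 duplicate(s) eliminated).

{(bio, Uma, 8190), (law, Quin, 5000), (qa, Uma, 7730), (rd, Quin, 9800), (x1, Quin, 7360)}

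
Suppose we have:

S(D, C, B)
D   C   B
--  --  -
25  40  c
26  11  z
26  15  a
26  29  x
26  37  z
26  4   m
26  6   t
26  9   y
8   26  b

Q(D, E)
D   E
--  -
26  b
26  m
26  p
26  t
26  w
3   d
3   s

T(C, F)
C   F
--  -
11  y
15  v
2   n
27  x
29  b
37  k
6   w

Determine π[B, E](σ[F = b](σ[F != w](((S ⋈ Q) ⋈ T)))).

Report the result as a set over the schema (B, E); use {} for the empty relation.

{(x, b), (x, m), (x, p), (x, t), (x, w)}

Joining S and Q on D yields {(26, 11, z, b), (26, 11, z, m), (26, 11, z, p), (26, 11, z, t), (26, 11, z, w), (26, 15, a, b), (26, 15, a, m), (26, 15, a, p), (26, 15, a, t), (26, 15, a, w), (26, 29, x, b), (26, 29, x, m), (26, 29, x, p), (26, 29, x, t), (26, 29, x, w), (26, 37, z, b), (26, 37, z, m), (26, 37, z, p), (26, 37, z, t), (26, 37, z, w), (26, 4, m, b), (26, 4, m, m), (26, 4, m, p), (26, 4, m, t), (26, 4, m, w), (26, 6, t, b), (26, 6, t, m), (26, 6, t, p), (26, 6, t, t), (26, 6, t, w), (26, 9, y, b), (26, 9, y, m), (26, 9, y, p), (26, 9, y, t), (26, 9, y, w)}.
Joining (S ⋈ Q) and T on C yields {(26, 11, z, b, y), (26, 11, z, m, y), (26, 11, z, p, y), (26, 11, z, t, y), (26, 11, z, w, y), (26, 15, a, b, v), (26, 15, a, m, v), (26, 15, a, p, v), (26, 15, a, t, v), (26, 15, a, w, v), (26, 29, x, b, b), (26, 29, x, m, b), (26, 29, x, p, b), (26, 29, x, t, b), (26, 29, x, w, b), (26, 37, z, b, k), (26, 37, z, m, k), (26, 37, z, p, k), (26, 37, z, t, k), (26, 37, z, w, k), (26, 6, t, b, w), (26, 6, t, m, w), (26, 6, t, p, w), (26, 6, t, t, w), (26, 6, t, w, w)}.
Filtering on F != w leaves {(26, 11, z, b, y), (26, 11, z, m, y), (26, 11, z, p, y), (26, 11, z, t, y), (26, 11, z, w, y), (26, 15, a, b, v), (26, 15, a, m, v), (26, 15, a, p, v), (26, 15, a, t, v), (26, 15, a, w, v), (26, 29, x, b, b), (26, 29, x, m, b), (26, 29, x, p, b), (26, 29, x, t, b), (26, 29, x, w, b), (26, 37, z, b, k), (26, 37, z, m, k), (26, 37, z, p, k), (26, 37, z, t, k), (26, 37, z, w, k)}.
Filtering on F = b leaves {(26, 29, x, b, b), (26, 29, x, m, b), (26, 29, x, p, b), (26, 29, x, t, b), (26, 29, x, w, b)}.
Keep only column(s) B, E: {(x, b), (x, m), (x, p), (x, t), (x, w)}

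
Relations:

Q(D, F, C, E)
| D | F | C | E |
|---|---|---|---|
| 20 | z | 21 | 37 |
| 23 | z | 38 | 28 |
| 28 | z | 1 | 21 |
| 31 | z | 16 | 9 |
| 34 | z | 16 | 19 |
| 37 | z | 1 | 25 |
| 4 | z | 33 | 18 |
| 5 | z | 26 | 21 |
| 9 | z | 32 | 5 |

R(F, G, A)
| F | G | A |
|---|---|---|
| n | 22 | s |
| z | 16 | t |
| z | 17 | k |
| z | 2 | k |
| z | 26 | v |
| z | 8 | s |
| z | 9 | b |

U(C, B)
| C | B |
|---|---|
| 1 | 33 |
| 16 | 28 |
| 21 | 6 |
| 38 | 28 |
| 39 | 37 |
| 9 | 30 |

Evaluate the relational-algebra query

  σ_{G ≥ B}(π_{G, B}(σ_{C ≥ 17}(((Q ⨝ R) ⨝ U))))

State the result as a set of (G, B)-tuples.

{(16, 6), (17, 6), (26, 6), (8, 6), (9, 6)}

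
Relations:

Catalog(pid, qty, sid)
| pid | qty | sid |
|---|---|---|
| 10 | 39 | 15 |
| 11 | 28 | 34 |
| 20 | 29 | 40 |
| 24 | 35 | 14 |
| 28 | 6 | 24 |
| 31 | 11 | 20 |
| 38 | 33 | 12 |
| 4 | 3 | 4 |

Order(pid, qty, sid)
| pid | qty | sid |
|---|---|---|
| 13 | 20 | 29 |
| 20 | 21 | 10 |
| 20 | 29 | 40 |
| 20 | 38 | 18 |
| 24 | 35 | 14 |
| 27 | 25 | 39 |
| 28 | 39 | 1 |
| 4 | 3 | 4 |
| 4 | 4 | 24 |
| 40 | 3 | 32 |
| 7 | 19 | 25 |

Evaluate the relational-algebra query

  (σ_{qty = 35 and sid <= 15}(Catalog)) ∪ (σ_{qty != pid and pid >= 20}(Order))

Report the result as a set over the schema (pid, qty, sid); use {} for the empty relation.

{(20, 21, 10), (20, 29, 40), (20, 38, 18), (24, 35, 14), (27, 25, 39), (28, 39, 1), (40, 3, 32)}

Filtering on qty = 35 and sid <= 15 leaves {(24, 35, 14)}.
Filtering on qty != pid and pid >= 20 leaves {(20, 21, 10), (20, 29, 40), (20, 38, 18), (24, 35, 14), (27, 25, 39), (28, 39, 1), (40, 3, 32)}.
Set union of the two operands is {(20, 21, 10), (20, 29, 40), (20, 38, 18), (24, 35, 14), (27, 25, 39), (28, 39, 1), (40, 3, 32)}.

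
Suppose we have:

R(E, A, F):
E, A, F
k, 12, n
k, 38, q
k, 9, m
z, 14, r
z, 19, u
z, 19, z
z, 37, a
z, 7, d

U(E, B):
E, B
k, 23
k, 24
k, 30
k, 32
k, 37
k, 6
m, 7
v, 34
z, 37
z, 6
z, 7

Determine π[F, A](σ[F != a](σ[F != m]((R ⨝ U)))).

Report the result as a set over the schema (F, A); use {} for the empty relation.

R ⋈ U (natural join on E): {(k, 12, n, 23), (k, 12, n, 24), (k, 12, n, 30), (k, 12, n, 32), (k, 12, n, 37), (k, 12, n, 6), (k, 38, q, 23), (k, 38, q, 24), (k, 38, q, 30), (k, 38, q, 32), (k, 38, q, 37), (k, 38, q, 6), (k, 9, m, 23), (k, 9, m, 24), (k, 9, m, 30), (k, 9, m, 32), (k, 9, m, 37), (k, 9, m, 6), (z, 14, r, 37), (z, 14, r, 6), (z, 14, r, 7), (z, 19, u, 37), (z, 19, u, 6), (z, 19, u, 7), (z, 19, z, 37), (z, 19, z, 6), (z, 19, z, 7), (z, 37, a, 37), (z, 37, a, 6), (z, 37, a, 7), (z, 7, d, 37), (z, 7, d, 6), (z, 7, d, 7)}
Apply σ_{F != m}; surviving tuples: {(k, 12, n, 23), (k, 12, n, 24), (k, 12, n, 30), (k, 12, n, 32), (k, 12, n, 37), (k, 12, n, 6), (k, 38, q, 23), (k, 38, q, 24), (k, 38, q, 30), (k, 38, q, 32), (k, 38, q, 37), (k, 38, q, 6), (z, 14, r, 37), (z, 14, r, 6), (z, 14, r, 7), (z, 19, u, 37), (z, 19, u, 6), (z, 19, u, 7), (z, 19, z, 37), (z, 19, z, 6), (z, 19, z, 7), (z, 37, a, 37), (z, 37, a, 6), (z, 37, a, 7), (z, 7, d, 37), (z, 7, d, 6), (z, 7, d, 7)}
Apply σ_{F != a}; surviving tuples: {(k, 12, n, 23), (k, 12, n, 24), (k, 12, n, 30), (k, 12, n, 32), (k, 12, n, 37), (k, 12, n, 6), (k, 38, q, 23), (k, 38, q, 24), (k, 38, q, 30), (k, 38, q, 32), (k, 38, q, 37), (k, 38, q, 6), (z, 14, r, 37), (z, 14, r, 6), (z, 14, r, 7), (z, 19, u, 37), (z, 19, u, 6), (z, 19, u, 7), (z, 19, z, 37), (z, 19, z, 6), (z, 19, z, 7), (z, 7, d, 37), (z, 7, d, 6), (z, 7, d, 7)}
Keep only column(s) F, A (18 duplicate(s) eliminated): {(d, 7), (n, 12), (q, 38), (r, 14), (u, 19), (z, 19)}

{(d, 7), (n, 12), (q, 38), (r, 14), (u, 19), (z, 19)}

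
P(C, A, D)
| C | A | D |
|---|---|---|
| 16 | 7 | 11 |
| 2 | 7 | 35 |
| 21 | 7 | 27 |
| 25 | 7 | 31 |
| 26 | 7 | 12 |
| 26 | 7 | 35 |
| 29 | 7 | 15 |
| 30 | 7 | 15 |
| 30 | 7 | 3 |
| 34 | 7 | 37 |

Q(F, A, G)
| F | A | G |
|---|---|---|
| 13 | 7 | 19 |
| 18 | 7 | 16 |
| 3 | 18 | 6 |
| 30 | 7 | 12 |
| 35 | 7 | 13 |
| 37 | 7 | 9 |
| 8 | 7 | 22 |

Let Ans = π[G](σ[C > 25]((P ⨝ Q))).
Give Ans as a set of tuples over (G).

{12, 13, 16, 19, 22, 9}

Joining P and Q on A yields {(16, 7, 11, 13, 19), (16, 7, 11, 18, 16), (16, 7, 11, 30, 12), (16, 7, 11, 35, 13), (16, 7, 11, 37, 9), (16, 7, 11, 8, 22), (2, 7, 35, 13, 19), (2, 7, 35, 18, 16), (2, 7, 35, 30, 12), (2, 7, 35, 35, 13), (2, 7, 35, 37, 9), (2, 7, 35, 8, 22), (21, 7, 27, 13, 19), (21, 7, 27, 18, 16), (21, 7, 27, 30, 12), (21, 7, 27, 35, 13), (21, 7, 27, 37, 9), (21, 7, 27, 8, 22), (25, 7, 31, 13, 19), (25, 7, 31, 18, 16), (25, 7, 31, 30, 12), (25, 7, 31, 35, 13), (25, 7, 31, 37, 9), (25, 7, 31, 8, 22), (26, 7, 12, 13, 19), (26, 7, 12, 18, 16), (26, 7, 12, 30, 12), (26, 7, 12, 35, 13), (26, 7, 12, 37, 9), (26, 7, 12, 8, 22), (26, 7, 35, 13, 19), (26, 7, 35, 18, 16), (26, 7, 35, 30, 12), (26, 7, 35, 35, 13), (26, 7, 35, 37, 9), (26, 7, 35, 8, 22), (29, 7, 15, 13, 19), (29, 7, 15, 18, 16), (29, 7, 15, 30, 12), (29, 7, 15, 35, 13), (29, 7, 15, 37, 9), (29, 7, 15, 8, 22), (30, 7, 15, 13, 19), (30, 7, 15, 18, 16), (30, 7, 15, 30, 12), (30, 7, 15, 35, 13), (30, 7, 15, 37, 9), (30, 7, 15, 8, 22), (30, 7, 3, 13, 19), (30, 7, 3, 18, 16), (30, 7, 3, 30, 12), (30, 7, 3, 35, 13), (30, 7, 3, 37, 9), (30, 7, 3, 8, 22), (34, 7, 37, 13, 19), (34, 7, 37, 18, 16), (34, 7, 37, 30, 12), (34, 7, 37, 35, 13), (34, 7, 37, 37, 9), (34, 7, 37, 8, 22)}.
Apply σ_{C > 25}; surviving tuples: {(26, 7, 12, 13, 19), (26, 7, 12, 18, 16), (26, 7, 12, 30, 12), (26, 7, 12, 35, 13), (26, 7, 12, 37, 9), (26, 7, 12, 8, 22), (26, 7, 35, 13, 19), (26, 7, 35, 18, 16), (26, 7, 35, 30, 12), (26, 7, 35, 35, 13), (26, 7, 35, 37, 9), (26, 7, 35, 8, 22), (29, 7, 15, 13, 19), (29, 7, 15, 18, 16), (29, 7, 15, 30, 12), (29, 7, 15, 35, 13), (29, 7, 15, 37, 9), (29, 7, 15, 8, 22), (30, 7, 15, 13, 19), (30, 7, 15, 18, 16), (30, 7, 15, 30, 12), (30, 7, 15, 35, 13), (30, 7, 15, 37, 9), (30, 7, 15, 8, 22), (30, 7, 3, 13, 19), (30, 7, 3, 18, 16), (30, 7, 3, 30, 12), (30, 7, 3, 35, 13), (30, 7, 3, 37, 9), (30, 7, 3, 8, 22), (34, 7, 37, 13, 19), (34, 7, 37, 18, 16), (34, 7, 37, 30, 12), (34, 7, 37, 35, 13), (34, 7, 37, 37, 9), (34, 7, 37, 8, 22)}
π_{G} gives {12, 13, 16, 19, 22, 9} (30 duplicate(s) eliminated).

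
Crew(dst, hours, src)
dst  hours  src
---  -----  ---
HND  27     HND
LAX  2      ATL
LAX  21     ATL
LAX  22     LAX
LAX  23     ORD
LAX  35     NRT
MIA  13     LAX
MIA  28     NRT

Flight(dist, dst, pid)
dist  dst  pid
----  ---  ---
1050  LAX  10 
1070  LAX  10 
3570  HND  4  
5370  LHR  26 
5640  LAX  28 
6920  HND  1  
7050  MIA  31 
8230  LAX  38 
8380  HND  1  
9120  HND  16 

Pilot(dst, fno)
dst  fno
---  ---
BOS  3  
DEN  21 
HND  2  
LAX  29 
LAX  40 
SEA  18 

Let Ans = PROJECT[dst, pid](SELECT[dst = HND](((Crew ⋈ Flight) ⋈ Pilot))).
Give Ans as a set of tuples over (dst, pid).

Joining Crew and Flight on dst yields {(HND, 27, HND, 3570, 4), (HND, 27, HND, 6920, 1), (HND, 27, HND, 8380, 1), (HND, 27, HND, 9120, 16), (LAX, 2, ATL, 1050, 10), (LAX, 2, ATL, 1070, 10), (LAX, 2, ATL, 5640, 28), (LAX, 2, ATL, 8230, 38), (LAX, 21, ATL, 1050, 10), (LAX, 21, ATL, 1070, 10), (LAX, 21, ATL, 5640, 28), (LAX, 21, ATL, 8230, 38), (LAX, 22, LAX, 1050, 10), (LAX, 22, LAX, 1070, 10), (LAX, 22, LAX, 5640, 28), (LAX, 22, LAX, 8230, 38), (LAX, 23, ORD, 1050, 10), (LAX, 23, ORD, 1070, 10), (LAX, 23, ORD, 5640, 28), (LAX, 23, ORD, 8230, 38), (LAX, 35, NRT, 1050, 10), (LAX, 35, NRT, 1070, 10), (LAX, 35, NRT, 5640, 28), (LAX, 35, NRT, 8230, 38), (MIA, 13, LAX, 7050, 31), (MIA, 28, NRT, 7050, 31)}.
Joining (Crew ⋈ Flight) and Pilot on dst yields {(HND, 27, HND, 3570, 4, 2), (HND, 27, HND, 6920, 1, 2), (HND, 27, HND, 8380, 1, 2), (HND, 27, HND, 9120, 16, 2), (LAX, 2, ATL, 1050, 10, 29), (LAX, 2, ATL, 1050, 10, 40), (LAX, 2, ATL, 1070, 10, 29), (LAX, 2, ATL, 1070, 10, 40), (LAX, 2, ATL, 5640, 28, 29), (LAX, 2, ATL, 5640, 28, 40), (LAX, 2, ATL, 8230, 38, 29), (LAX, 2, ATL, 8230, 38, 40), (LAX, 21, ATL, 1050, 10, 29), (LAX, 21, ATL, 1050, 10, 40), (LAX, 21, ATL, 1070, 10, 29), (LAX, 21, ATL, 1070, 10, 40), (LAX, 21, ATL, 5640, 28, 29), (LAX, 21, ATL, 5640, 28, 40), (LAX, 21, ATL, 8230, 38, 29), (LAX, 21, ATL, 8230, 38, 40), (LAX, 22, LAX, 1050, 10, 29), (LAX, 22, LAX, 1050, 10, 40), (LAX, 22, LAX, 1070, 10, 29), (LAX, 22, LAX, 1070, 10, 40), (LAX, 22, LAX, 5640, 28, 29), (LAX, 22, LAX, 5640, 28, 40), (LAX, 22, LAX, 8230, 38, 29), (LAX, 22, LAX, 8230, 38, 40), (LAX, 23, ORD, 1050, 10, 29), (LAX, 23, ORD, 1050, 10, 40), (LAX, 23, ORD, 1070, 10, 29), (LAX, 23, ORD, 1070, 10, 40), (LAX, 23, ORD, 5640, 28, 29), (LAX, 23, ORD, 5640, 28, 40), (LAX, 23, ORD, 8230, 38, 29), (LAX, 23, ORD, 8230, 38, 40), (LAX, 35, NRT, 1050, 10, 29), (LAX, 35, NRT, 1050, 10, 40), (LAX, 35, NRT, 1070, 10, 29), (LAX, 35, NRT, 1070, 10, 40), (LAX, 35, NRT, 5640, 28, 29), (LAX, 35, NRT, 5640, 28, 40), (LAX, 35, NRT, 8230, 38, 29), (LAX, 35, NRT, 8230, 38, 40)}.
σ[dst = HND]: keep tuples satisfying dst = HND → {(HND, 27, HND, 3570, 4, 2), (HND, 27, HND, 6920, 1, 2), (HND, 27, HND, 8380, 1, 2), (HND, 27, HND, 9120, 16, 2)}
Projecting to dst, pid (1 duplicate(s) eliminated): {(HND, 1), (HND, 16), (HND, 4)}

{(HND, 1), (HND, 16), (HND, 4)}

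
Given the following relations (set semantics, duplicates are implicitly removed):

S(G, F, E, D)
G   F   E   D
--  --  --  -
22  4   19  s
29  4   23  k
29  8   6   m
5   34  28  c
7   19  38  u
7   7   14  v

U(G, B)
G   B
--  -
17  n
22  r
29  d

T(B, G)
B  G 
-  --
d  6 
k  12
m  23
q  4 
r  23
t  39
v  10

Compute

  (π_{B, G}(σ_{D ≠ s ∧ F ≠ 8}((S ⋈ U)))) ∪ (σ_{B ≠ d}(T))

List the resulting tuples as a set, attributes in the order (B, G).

Joining S and U on G yields {(22, 4, 19, s, r), (29, 4, 23, k, d), (29, 8, 6, m, d)}.
Filtering on D ≠ s ∧ F ≠ 8 leaves {(29, 4, 23, k, d)}.
Keep only column(s) B, G: {(d, 29)}
Filtering on B ≠ d leaves {(k, 12), (m, 23), (q, 4), (r, 23), (t, 39), (v, 10)}.
Union: {(d, 29)} with {(k, 12), (m, 23), (q, 4), (r, 23), (t, 39), (v, 10)} → {(d, 29), (k, 12), (m, 23), (q, 4), (r, 23), (t, 39), (v, 10)}

{(d, 29), (k, 12), (m, 23), (q, 4), (r, 23), (t, 39), (v, 10)}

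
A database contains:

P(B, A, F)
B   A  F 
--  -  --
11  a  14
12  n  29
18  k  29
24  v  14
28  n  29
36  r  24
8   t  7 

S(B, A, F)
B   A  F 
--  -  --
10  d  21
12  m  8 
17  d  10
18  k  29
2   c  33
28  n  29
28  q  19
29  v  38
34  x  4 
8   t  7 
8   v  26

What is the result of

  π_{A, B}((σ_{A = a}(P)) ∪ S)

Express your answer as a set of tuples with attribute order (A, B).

Filtering on A = a leaves {(11, a, 14)}.
Taking the union: {(10, d, 21), (11, a, 14), (12, m, 8), (17, d, 10), (18, k, 29), (2, c, 33), (28, n, 29), (28, q, 19), (29, v, 38), (34, x, 4), (8, t, 7), (8, v, 26)}
π[A, B]: project onto (A, B) → {(a, 11), (c, 2), (d, 10), (d, 17), (k, 18), (m, 12), (n, 28), (q, 28), (t, 8), (v, 29), (v, 8), (x, 34)}

{(a, 11), (c, 2), (d, 10), (d, 17), (k, 18), (m, 12), (n, 28), (q, 28), (t, 8), (v, 29), (v, 8), (x, 34)}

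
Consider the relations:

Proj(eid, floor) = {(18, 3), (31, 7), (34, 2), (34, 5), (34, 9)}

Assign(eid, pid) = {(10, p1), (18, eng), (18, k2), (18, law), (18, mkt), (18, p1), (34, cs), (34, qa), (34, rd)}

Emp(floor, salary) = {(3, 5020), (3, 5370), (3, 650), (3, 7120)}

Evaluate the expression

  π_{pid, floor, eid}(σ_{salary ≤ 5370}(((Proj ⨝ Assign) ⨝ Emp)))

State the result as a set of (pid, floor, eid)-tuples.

Joining Proj and Assign on eid yields {(18, 3, eng), (18, 3, k2), (18, 3, law), (18, 3, mkt), (18, 3, p1), (34, 2, cs), (34, 2, qa), (34, 2, rd), (34, 5, cs), (34, 5, qa), (34, 5, rd), (34, 9, cs), (34, 9, qa), (34, 9, rd)}.
Joining (Proj ⨝ Assign) and Emp on floor yields {(18, 3, eng, 5020), (18, 3, eng, 5370), (18, 3, eng, 650), (18, 3, eng, 7120), (18, 3, k2, 5020), (18, 3, k2, 5370), (18, 3, k2, 650), (18, 3, k2, 7120), (18, 3, law, 5020), (18, 3, law, 5370), (18, 3, law, 650), (18, 3, law, 7120), (18, 3, mkt, 5020), (18, 3, mkt, 5370), (18, 3, mkt, 650), (18, 3, mkt, 7120), (18, 3, p1, 5020), (18, 3, p1, 5370), (18, 3, p1, 650), (18, 3, p1, 7120)}.
σ[salary ≤ 5370]: keep tuples satisfying salary ≤ 5370 → {(18, 3, eng, 5020), (18, 3, eng, 5370), (18, 3, eng, 650), (18, 3, k2, 5020), (18, 3, k2, 5370), (18, 3, k2, 650), (18, 3, law, 5020), (18, 3, law, 5370), (18, 3, law, 650), (18, 3, mkt, 5020), (18, 3, mkt, 5370), (18, 3, mkt, 650), (18, 3, p1, 5020), (18, 3, p1, 5370), (18, 3, p1, 650)}
π_{pid, floor, eid} gives {(eng, 3, 18), (k2, 3, 18), (law, 3, 18), (mkt, 3, 18), (p1, 3, 18)} (10 duplicate(s) eliminated).

{(eng, 3, 18), (k2, 3, 18), (law, 3, 18), (mkt, 3, 18), (p1, 3, 18)}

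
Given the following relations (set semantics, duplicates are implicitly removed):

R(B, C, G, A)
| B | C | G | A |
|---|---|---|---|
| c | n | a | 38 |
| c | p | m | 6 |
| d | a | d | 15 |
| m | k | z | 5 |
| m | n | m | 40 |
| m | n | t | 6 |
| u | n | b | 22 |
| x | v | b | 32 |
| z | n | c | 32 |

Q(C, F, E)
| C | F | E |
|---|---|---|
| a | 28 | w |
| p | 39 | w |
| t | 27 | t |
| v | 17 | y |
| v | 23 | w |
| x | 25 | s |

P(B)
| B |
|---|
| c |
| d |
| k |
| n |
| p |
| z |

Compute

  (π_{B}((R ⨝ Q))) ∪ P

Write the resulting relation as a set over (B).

R ⋈ Q (natural join on C): {(c, p, m, 6, 39, w), (d, a, d, 15, 28, w), (x, v, b, 32, 17, y), (x, v, b, 32, 23, w)}
Keep only column(s) B (1 duplicate(s) eliminated): {c, d, x}
Set union of the two operands is {c, d, k, n, p, x, z}.

{c, d, k, n, p, x, z}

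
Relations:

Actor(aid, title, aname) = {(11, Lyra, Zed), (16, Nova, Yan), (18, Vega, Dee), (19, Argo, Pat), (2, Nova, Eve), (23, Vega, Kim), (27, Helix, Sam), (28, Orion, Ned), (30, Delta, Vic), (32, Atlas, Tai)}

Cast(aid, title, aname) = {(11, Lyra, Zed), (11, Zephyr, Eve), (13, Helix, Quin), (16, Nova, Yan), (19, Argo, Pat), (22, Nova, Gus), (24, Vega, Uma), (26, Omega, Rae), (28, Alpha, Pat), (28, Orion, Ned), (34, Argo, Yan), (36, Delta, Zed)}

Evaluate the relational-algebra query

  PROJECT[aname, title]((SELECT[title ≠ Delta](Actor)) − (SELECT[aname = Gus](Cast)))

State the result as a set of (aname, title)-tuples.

{(Dee, Vega), (Eve, Nova), (Kim, Vega), (Ned, Orion), (Pat, Argo), (Sam, Helix), (Tai, Atlas), (Yan, Nova), (Zed, Lyra)}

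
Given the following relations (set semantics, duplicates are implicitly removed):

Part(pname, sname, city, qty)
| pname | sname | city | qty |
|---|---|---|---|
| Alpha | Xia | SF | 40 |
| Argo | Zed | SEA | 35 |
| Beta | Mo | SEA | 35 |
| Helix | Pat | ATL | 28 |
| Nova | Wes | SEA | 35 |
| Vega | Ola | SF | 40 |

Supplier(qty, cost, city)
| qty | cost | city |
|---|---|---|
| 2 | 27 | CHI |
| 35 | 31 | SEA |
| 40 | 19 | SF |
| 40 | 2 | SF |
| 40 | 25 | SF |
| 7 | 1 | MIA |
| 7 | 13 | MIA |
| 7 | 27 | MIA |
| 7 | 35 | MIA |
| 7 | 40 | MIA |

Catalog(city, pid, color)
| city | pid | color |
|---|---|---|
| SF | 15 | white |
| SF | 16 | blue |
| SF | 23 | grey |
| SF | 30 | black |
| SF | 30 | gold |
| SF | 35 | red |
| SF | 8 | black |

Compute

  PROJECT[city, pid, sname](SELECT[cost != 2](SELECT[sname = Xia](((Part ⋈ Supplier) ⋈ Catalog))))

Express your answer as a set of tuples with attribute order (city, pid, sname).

{(SF, 15, Xia), (SF, 16, Xia), (SF, 23, Xia), (SF, 30, Xia), (SF, 35, Xia), (SF, 8, Xia)}

Part ⋈ Supplier (natural join on city, qty): {(Alpha, Xia, SF, 40, 19), (Alpha, Xia, SF, 40, 2), (Alpha, Xia, SF, 40, 25), (Argo, Zed, SEA, 35, 31), (Beta, Mo, SEA, 35, 31), (Nova, Wes, SEA, 35, 31), (Vega, Ola, SF, 40, 19), (Vega, Ola, SF, 40, 2), (Vega, Ola, SF, 40, 25)}
(Part ⋈ Supplier) ⋈ Catalog (natural join on city): {(Alpha, Xia, SF, 40, 19, 15, white), (Alpha, Xia, SF, 40, 19, 16, blue), (Alpha, Xia, SF, 40, 19, 23, grey), (Alpha, Xia, SF, 40, 19, 30, black), (Alpha, Xia, SF, 40, 19, 30, gold), (Alpha, Xia, SF, 40, 19, 35, red), (Alpha, Xia, SF, 40, 19, 8, black), (Alpha, Xia, SF, 40, 2, 15, white), (Alpha, Xia, SF, 40, 2, 16, blue), (Alpha, Xia, SF, 40, 2, 23, grey), (Alpha, Xia, SF, 40, 2, 30, black), (Alpha, Xia, SF, 40, 2, 30, gold), (Alpha, Xia, SF, 40, 2, 35, red), (Alpha, Xia, SF, 40, 2, 8, black), (Alpha, Xia, SF, 40, 25, 15, white), (Alpha, Xia, SF, 40, 25, 16, blue), (Alpha, Xia, SF, 40, 25, 23, grey), (Alpha, Xia, SF, 40, 25, 30, black), (Alpha, Xia, SF, 40, 25, 30, gold), (Alpha, Xia, SF, 40, 25, 35, red), (Alpha, Xia, SF, 40, 25, 8, black), (Vega, Ola, SF, 40, 19, 15, white), (Vega, Ola, SF, 40, 19, 16, blue), (Vega, Ola, SF, 40, 19, 23, grey), (Vega, Ola, SF, 40, 19, 30, black), (Vega, Ola, SF, 40, 19, 30, gold), (Vega, Ola, SF, 40, 19, 35, red), (Vega, Ola, SF, 40, 19, 8, black), (Vega, Ola, SF, 40, 2, 15, white), (Vega, Ola, SF, 40, 2, 16, blue), (Vega, Ola, SF, 40, 2, 23, grey), (Vega, Ola, SF, 40, 2, 30, black), (Vega, Ola, SF, 40, 2, 30, gold), (Vega, Ola, SF, 40, 2, 35, red), (Vega, Ola, SF, 40, 2, 8, black), (Vega, Ola, SF, 40, 25, 15, white), (Vega, Ola, SF, 40, 25, 16, blue), (Vega, Ola, SF, 40, 25, 23, grey), (Vega, Ola, SF, 40, 25, 30, black), (Vega, Ola, SF, 40, 25, 30, gold), (Vega, Ola, SF, 40, 25, 35, red), (Vega, Ola, SF, 40, 25, 8, black)}
Apply σ_{sname = Xia}; surviving tuples: {(Alpha, Xia, SF, 40, 19, 15, white), (Alpha, Xia, SF, 40, 19, 16, blue), (Alpha, Xia, SF, 40, 19, 23, grey), (Alpha, Xia, SF, 40, 19, 30, black), (Alpha, Xia, SF, 40, 19, 30, gold), (Alpha, Xia, SF, 40, 19, 35, red), (Alpha, Xia, SF, 40, 19, 8, black), (Alpha, Xia, SF, 40, 2, 15, white), (Alpha, Xia, SF, 40, 2, 16, blue), (Alpha, Xia, SF, 40, 2, 23, grey), (Alpha, Xia, SF, 40, 2, 30, black), (Alpha, Xia, SF, 40, 2, 30, gold), (Alpha, Xia, SF, 40, 2, 35, red), (Alpha, Xia, SF, 40, 2, 8, black), (Alpha, Xia, SF, 40, 25, 15, white), (Alpha, Xia, SF, 40, 25, 16, blue), (Alpha, Xia, SF, 40, 25, 23, grey), (Alpha, Xia, SF, 40, 25, 30, black), (Alpha, Xia, SF, 40, 25, 30, gold), (Alpha, Xia, SF, 40, 25, 35, red), (Alpha, Xia, SF, 40, 25, 8, black)}
Apply σ_{cost != 2}; surviving tuples: {(Alpha, Xia, SF, 40, 19, 15, white), (Alpha, Xia, SF, 40, 19, 16, blue), (Alpha, Xia, SF, 40, 19, 23, grey), (Alpha, Xia, SF, 40, 19, 30, black), (Alpha, Xia, SF, 40, 19, 30, gold), (Alpha, Xia, SF, 40, 19, 35, red), (Alpha, Xia, SF, 40, 19, 8, black), (Alpha, Xia, SF, 40, 25, 15, white), (Alpha, Xia, SF, 40, 25, 16, blue), (Alpha, Xia, SF, 40, 25, 23, grey), (Alpha, Xia, SF, 40, 25, 30, black), (Alpha, Xia, SF, 40, 25, 30, gold), (Alpha, Xia, SF, 40, 25, 35, red), (Alpha, Xia, SF, 40, 25, 8, black)}
π[city, pid, sname]: project onto (city, pid, sname) (8 duplicate(s) eliminated) → {(SF, 15, Xia), (SF, 16, Xia), (SF, 23, Xia), (SF, 30, Xia), (SF, 35, Xia), (SF, 8, Xia)}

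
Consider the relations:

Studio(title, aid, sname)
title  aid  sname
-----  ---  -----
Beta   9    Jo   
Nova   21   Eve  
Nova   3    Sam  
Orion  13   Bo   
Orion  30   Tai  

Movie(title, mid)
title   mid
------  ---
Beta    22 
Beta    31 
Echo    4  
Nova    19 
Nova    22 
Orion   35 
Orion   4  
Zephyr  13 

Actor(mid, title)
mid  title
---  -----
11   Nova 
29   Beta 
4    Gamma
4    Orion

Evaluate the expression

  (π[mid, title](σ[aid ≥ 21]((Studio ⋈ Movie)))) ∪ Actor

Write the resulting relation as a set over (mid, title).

Natural join on title: {(Beta, 9, Jo, 22), (Beta, 9, Jo, 31), (Nova, 21, Eve, 19), (Nova, 21, Eve, 22), (Nova, 3, Sam, 19), (Nova, 3, Sam, 22), (Orion, 13, Bo, 35), (Orion, 13, Bo, 4), (Orion, 30, Tai, 35), (Orion, 30, Tai, 4)}
σ[aid ≥ 21]: keep tuples satisfying aid ≥ 21 → {(Nova, 21, Eve, 19), (Nova, 21, Eve, 22), (Orion, 30, Tai, 35), (Orion, 30, Tai, 4)}
Keep only column(s) mid, title: {(19, Nova), (22, Nova), (35, Orion), (4, Orion)}
Union: {(19, Nova), (22, Nova), (35, Orion), (4, Orion)} with {(11, Nova), (29, Beta), (4, Gamma), (4, Orion)} → {(11, Nova), (19, Nova), (22, Nova), (29, Beta), (35, Orion), (4, Gamma), (4, Orion)}

{(11, Nova), (19, Nova), (22, Nova), (29, Beta), (35, Orion), (4, Gamma), (4, Orion)}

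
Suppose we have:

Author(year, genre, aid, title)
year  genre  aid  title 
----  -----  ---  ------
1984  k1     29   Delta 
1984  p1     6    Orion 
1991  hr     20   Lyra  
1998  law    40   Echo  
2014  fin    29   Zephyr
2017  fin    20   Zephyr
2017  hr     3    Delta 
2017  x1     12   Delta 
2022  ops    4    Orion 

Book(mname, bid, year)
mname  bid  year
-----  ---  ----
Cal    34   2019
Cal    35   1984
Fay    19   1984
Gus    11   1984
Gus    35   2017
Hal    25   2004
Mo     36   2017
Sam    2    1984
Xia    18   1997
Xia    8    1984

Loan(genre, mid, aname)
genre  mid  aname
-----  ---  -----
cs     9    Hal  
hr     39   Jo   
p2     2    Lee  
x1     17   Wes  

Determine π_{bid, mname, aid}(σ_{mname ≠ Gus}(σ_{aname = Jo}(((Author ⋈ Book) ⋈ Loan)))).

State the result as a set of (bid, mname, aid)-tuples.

Joining Author and Book on year yields {(1984, k1, 29, Delta, Cal, 35), (1984, k1, 29, Delta, Fay, 19), (1984, k1, 29, Delta, Gus, 11), (1984, k1, 29, Delta, Sam, 2), (1984, k1, 29, Delta, Xia, 8), (1984, p1, 6, Orion, Cal, 35), (1984, p1, 6, Orion, Fay, 19), (1984, p1, 6, Orion, Gus, 11), (1984, p1, 6, Orion, Sam, 2), (1984, p1, 6, Orion, Xia, 8), (2017, fin, 20, Zephyr, Gus, 35), (2017, fin, 20, Zephyr, Mo, 36), (2017, hr, 3, Delta, Gus, 35), (2017, hr, 3, Delta, Mo, 36), (2017, x1, 12, Delta, Gus, 35), (2017, x1, 12, Delta, Mo, 36)}.
Joining (Author ⋈ Book) and Loan on genre yields {(2017, hr, 3, Delta, Gus, 35, 39, Jo), (2017, hr, 3, Delta, Mo, 36, 39, Jo), (2017, x1, 12, Delta, Gus, 35, 17, Wes), (2017, x1, 12, Delta, Mo, 36, 17, Wes)}.
Apply σ_{aname = Jo}; surviving tuples: {(2017, hr, 3, Delta, Gus, 35, 39, Jo), (2017, hr, 3, Delta, Mo, 36, 39, Jo)}
Apply σ_{mname ≠ Gus}; surviving tuples: {(2017, hr, 3, Delta, Mo, 36, 39, Jo)}
Keep only column(s) bid, mname, aid: {(36, Mo, 3)}

{(36, Mo, 3)}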